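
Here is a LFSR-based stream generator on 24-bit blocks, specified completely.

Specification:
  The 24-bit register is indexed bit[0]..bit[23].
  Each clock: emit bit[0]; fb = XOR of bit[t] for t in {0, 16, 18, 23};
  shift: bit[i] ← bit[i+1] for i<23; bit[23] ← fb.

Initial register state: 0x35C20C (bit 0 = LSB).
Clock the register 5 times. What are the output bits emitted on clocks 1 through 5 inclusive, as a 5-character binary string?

reg_0 = 0x35C20C
clock 1: out=0, reg = 0x1AE106
clock 2: out=0, reg = 0x0D7083
clock 3: out=1, reg = 0x86B841
clock 4: out=1, reg = 0xC35C20
clock 5: out=0, reg = 0x61AE10

00110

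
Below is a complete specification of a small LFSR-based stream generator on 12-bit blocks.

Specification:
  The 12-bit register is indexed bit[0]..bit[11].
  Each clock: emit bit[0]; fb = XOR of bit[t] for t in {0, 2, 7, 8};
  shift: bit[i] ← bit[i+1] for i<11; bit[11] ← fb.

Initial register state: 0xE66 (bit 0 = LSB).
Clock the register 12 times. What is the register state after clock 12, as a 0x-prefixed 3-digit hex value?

0x39D

reg_0 = 0xE66
clock 1: out=0, reg = 0xF33
clock 2: out=1, reg = 0x799
clock 3: out=1, reg = 0xBCC
clock 4: out=0, reg = 0xDE6
clock 5: out=0, reg = 0xEF3
clock 6: out=1, reg = 0x779
clock 7: out=1, reg = 0x3BC
clock 8: out=0, reg = 0x9DE
clock 9: out=0, reg = 0xCEF
clock 10: out=1, reg = 0xE77
clock 11: out=1, reg = 0x73B
clock 12: out=1, reg = 0x39D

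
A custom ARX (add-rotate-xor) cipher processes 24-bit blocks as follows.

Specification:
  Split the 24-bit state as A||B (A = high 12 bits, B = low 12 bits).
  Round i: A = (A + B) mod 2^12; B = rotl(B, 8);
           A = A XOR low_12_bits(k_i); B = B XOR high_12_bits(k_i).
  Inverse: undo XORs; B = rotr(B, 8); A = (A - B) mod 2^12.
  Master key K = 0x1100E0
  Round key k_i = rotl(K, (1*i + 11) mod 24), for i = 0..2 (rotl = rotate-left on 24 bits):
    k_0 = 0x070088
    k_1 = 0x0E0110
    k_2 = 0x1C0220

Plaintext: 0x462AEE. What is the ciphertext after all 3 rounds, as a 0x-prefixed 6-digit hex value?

s_0 = plaintext = 0x462AEE
s_1 = Round(s_0, k_0) = 0xFD8EDE
s_2 = Round(s_1, k_1) = 0xFA6E0D
s_3 = Round(s_2, k_2) = 0xF93C20

0xF93C20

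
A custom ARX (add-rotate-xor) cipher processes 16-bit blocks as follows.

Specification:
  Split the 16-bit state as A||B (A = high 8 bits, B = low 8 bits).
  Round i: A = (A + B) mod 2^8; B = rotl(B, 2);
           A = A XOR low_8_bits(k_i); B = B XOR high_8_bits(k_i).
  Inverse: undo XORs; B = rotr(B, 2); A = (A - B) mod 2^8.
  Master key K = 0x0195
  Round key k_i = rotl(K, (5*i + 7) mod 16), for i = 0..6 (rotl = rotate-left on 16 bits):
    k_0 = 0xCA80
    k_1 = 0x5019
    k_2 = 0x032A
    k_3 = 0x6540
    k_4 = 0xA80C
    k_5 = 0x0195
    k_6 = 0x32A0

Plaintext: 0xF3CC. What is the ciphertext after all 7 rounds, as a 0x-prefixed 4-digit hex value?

0x3A38

s_0 = plaintext = 0xF3CC
s_1 = Round(s_0, k_0) = 0x3FF9
s_2 = Round(s_1, k_1) = 0x21B7
s_3 = Round(s_2, k_2) = 0xF2DD
s_4 = Round(s_3, k_3) = 0x8F12
s_5 = Round(s_4, k_4) = 0xADE0
s_6 = Round(s_5, k_5) = 0x1882
s_7 = Round(s_6, k_6) = 0x3A38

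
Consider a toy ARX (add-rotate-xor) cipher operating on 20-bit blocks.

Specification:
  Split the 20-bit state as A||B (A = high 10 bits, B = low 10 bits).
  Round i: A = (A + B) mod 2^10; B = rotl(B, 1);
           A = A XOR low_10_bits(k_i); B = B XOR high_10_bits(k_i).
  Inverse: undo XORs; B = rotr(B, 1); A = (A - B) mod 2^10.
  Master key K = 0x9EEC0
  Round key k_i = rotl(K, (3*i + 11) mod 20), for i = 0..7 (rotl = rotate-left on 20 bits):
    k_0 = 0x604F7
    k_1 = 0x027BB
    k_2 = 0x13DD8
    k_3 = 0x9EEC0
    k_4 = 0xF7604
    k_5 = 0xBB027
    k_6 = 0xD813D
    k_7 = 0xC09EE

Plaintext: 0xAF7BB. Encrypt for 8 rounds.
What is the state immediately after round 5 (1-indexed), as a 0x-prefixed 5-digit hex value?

s_0 = plaintext = 0xAF7BB
s_1 = Round(s_0, k_0) = 0xA3EF6
s_2 = Round(s_1, k_1) = 0x8F9E4
s_3 = Round(s_2, k_2) = 0x7EB87
s_4 = Round(s_3, k_3) = 0xD0574
s_5 = Round(s_4, k_4) = 0xAC535
s_6 = Round(s_5, k_5) = 0xF0486
s_7 = Round(s_6, k_6) = 0x5EA6C
s_8 = Round(s_7, k_7) = 0x823DB

0xAC535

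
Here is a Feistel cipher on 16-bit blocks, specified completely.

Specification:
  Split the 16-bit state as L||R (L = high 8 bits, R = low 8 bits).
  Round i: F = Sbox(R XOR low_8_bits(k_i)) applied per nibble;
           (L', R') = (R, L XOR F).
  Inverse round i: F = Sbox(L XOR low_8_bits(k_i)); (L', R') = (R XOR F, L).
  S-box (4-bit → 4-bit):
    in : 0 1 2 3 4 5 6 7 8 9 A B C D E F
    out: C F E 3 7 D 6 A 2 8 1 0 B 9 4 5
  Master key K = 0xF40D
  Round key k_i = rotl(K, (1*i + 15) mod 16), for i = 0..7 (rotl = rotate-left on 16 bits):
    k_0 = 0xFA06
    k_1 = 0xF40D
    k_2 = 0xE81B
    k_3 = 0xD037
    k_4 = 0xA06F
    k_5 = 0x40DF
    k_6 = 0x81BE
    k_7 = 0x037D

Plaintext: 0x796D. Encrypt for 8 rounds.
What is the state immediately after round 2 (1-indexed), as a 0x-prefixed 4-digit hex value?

s_0 = plaintext = 0x796D
s_1 = Round(s_0, k_0) = 0x6D19
s_2 = Round(s_1, k_1) = 0x199A
s_3 = Round(s_2, k_2) = 0x9A36
s_4 = Round(s_3, k_3) = 0x3655
s_5 = Round(s_4, k_4) = 0x5507
s_6 = Round(s_5, k_5) = 0x07C7
s_7 = Round(s_6, k_6) = 0xC7AF
s_8 = Round(s_7, k_7) = 0xAF59

0x199A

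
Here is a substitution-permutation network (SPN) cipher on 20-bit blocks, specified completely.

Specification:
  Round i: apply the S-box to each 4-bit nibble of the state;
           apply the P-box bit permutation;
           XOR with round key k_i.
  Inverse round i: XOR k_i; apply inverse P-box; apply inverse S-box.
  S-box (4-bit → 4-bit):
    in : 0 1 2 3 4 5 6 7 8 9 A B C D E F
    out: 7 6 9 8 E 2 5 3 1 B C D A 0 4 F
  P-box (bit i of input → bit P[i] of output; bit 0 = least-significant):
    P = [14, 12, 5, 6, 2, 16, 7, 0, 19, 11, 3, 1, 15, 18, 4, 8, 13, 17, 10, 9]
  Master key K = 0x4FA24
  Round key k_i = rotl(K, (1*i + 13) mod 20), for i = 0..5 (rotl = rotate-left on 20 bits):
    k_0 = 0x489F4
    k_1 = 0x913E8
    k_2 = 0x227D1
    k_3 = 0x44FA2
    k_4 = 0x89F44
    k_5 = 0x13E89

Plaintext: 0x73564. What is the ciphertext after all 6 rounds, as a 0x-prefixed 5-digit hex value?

0x2387C

s_0 = plaintext = 0x73564
s_1 = Round(s_0, k_0) = 0x6B010
s_2 = Round(s_1, k_1) = 0x0EE50
s_3 = Round(s_2, k_2) = 0x153E9
s_4 = Round(s_3, k_3) = 0x21B60
s_5 = Round(s_4, k_4) = 0x4EDFA
s_6 = Round(s_5, k_5) = 0x2387C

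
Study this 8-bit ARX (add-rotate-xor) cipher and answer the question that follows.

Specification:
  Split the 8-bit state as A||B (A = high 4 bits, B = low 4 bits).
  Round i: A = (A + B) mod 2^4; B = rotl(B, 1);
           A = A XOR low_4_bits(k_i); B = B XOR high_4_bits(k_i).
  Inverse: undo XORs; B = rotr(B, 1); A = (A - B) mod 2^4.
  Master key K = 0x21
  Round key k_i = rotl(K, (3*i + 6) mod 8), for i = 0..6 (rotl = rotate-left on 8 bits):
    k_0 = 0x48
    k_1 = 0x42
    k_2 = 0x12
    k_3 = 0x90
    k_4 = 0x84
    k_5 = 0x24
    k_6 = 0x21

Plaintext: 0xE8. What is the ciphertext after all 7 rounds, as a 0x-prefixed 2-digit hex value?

0x54

s_0 = plaintext = 0xE8
s_1 = Round(s_0, k_0) = 0xE5
s_2 = Round(s_1, k_1) = 0x1E
s_3 = Round(s_2, k_2) = 0xDC
s_4 = Round(s_3, k_3) = 0x90
s_5 = Round(s_4, k_4) = 0xD8
s_6 = Round(s_5, k_5) = 0x13
s_7 = Round(s_6, k_6) = 0x54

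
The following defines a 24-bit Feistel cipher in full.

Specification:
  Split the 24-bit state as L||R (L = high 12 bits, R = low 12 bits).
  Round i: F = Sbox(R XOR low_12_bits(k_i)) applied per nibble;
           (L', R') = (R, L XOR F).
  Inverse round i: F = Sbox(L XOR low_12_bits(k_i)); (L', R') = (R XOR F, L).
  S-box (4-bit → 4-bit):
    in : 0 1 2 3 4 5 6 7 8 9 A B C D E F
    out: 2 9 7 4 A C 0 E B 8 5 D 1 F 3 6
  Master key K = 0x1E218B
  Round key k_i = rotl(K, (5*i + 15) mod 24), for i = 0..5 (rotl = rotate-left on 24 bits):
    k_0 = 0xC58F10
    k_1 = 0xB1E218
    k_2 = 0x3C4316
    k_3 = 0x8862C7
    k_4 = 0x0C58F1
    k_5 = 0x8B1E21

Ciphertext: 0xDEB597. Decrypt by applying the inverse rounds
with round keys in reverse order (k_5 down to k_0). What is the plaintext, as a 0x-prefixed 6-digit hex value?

s_0 = ciphertext = 0xDEB597
s_1 = InvRound(s_0, k_5) = 0x182DEB
s_2 = InvRound(s_1, k_4) = 0x50F182
s_3 = InvRound(s_2, k_3) = 0xF9950F
s_4 = InvRound(s_3, k_2) = 0x4B9F99
s_5 = InvRound(s_4, k_1) = 0xFC04B9
s_6 = InvRound(s_5, k_0) = 0x64BFC0

0x64BFC0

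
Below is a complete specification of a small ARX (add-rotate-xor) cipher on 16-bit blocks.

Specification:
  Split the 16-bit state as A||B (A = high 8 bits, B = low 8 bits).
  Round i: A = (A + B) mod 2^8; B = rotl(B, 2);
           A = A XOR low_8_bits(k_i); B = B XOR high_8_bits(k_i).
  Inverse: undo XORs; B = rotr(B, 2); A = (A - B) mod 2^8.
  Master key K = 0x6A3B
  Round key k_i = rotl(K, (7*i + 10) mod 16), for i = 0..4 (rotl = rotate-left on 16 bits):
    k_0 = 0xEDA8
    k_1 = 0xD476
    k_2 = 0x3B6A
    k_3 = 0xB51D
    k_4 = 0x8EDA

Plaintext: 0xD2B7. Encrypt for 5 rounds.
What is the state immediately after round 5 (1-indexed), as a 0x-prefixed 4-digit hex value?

0x54ED

s_0 = plaintext = 0xD2B7
s_1 = Round(s_0, k_0) = 0x2133
s_2 = Round(s_1, k_1) = 0x2218
s_3 = Round(s_2, k_2) = 0x505B
s_4 = Round(s_3, k_3) = 0xB6D8
s_5 = Round(s_4, k_4) = 0x54ED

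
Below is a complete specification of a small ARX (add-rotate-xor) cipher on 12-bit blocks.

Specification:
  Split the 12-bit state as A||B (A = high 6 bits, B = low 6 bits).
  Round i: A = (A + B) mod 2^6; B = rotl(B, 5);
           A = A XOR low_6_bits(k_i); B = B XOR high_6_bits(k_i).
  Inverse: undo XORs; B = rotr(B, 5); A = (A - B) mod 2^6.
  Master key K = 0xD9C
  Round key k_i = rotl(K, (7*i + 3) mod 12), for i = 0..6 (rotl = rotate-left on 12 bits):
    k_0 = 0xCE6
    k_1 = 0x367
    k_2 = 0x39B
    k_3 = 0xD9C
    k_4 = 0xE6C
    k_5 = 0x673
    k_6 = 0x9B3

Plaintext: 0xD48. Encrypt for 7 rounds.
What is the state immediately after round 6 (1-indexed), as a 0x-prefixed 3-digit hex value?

0x8E2

s_0 = plaintext = 0xD48
s_1 = Round(s_0, k_0) = 0x6F7
s_2 = Round(s_1, k_1) = 0xD76
s_3 = Round(s_2, k_2) = 0xC15
s_4 = Round(s_3, k_3) = 0x65C
s_5 = Round(s_4, k_4) = 0x677
s_6 = Round(s_5, k_5) = 0x8E2
s_7 = Round(s_6, k_6) = 0xDB7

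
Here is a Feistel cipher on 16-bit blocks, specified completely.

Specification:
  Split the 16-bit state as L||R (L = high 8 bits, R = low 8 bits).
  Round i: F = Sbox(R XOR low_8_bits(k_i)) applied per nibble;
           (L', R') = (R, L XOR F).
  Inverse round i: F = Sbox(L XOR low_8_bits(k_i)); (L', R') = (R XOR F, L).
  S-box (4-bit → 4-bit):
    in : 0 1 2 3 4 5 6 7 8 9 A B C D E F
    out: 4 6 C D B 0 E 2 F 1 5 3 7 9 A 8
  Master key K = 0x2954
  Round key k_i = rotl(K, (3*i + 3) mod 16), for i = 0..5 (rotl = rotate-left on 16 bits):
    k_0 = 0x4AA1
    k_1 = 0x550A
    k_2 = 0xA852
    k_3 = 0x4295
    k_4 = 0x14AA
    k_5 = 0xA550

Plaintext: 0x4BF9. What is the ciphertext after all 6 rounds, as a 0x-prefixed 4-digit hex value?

0xB1D7

s_0 = plaintext = 0x4BF9
s_1 = Round(s_0, k_0) = 0xF944
s_2 = Round(s_1, k_1) = 0x4443
s_3 = Round(s_2, k_2) = 0x4322
s_4 = Round(s_3, k_3) = 0x2271
s_5 = Round(s_4, k_4) = 0x71B1
s_6 = Round(s_5, k_5) = 0xB1D7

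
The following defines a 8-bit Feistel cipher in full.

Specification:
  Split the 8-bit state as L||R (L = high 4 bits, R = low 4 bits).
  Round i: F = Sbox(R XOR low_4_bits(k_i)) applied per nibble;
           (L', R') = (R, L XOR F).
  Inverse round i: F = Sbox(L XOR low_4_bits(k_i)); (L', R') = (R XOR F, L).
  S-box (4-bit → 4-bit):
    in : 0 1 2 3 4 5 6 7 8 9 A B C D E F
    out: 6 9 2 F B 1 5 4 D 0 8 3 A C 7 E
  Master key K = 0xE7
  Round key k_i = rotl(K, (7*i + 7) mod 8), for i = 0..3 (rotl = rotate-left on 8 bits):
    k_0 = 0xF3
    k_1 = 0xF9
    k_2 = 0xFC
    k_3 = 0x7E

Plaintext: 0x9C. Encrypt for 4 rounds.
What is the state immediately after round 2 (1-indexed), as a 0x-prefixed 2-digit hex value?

s_0 = plaintext = 0x9C
s_1 = Round(s_0, k_0) = 0xC7
s_2 = Round(s_1, k_1) = 0x7B
s_3 = Round(s_2, k_2) = 0xB3
s_4 = Round(s_3, k_3) = 0x37

0x7B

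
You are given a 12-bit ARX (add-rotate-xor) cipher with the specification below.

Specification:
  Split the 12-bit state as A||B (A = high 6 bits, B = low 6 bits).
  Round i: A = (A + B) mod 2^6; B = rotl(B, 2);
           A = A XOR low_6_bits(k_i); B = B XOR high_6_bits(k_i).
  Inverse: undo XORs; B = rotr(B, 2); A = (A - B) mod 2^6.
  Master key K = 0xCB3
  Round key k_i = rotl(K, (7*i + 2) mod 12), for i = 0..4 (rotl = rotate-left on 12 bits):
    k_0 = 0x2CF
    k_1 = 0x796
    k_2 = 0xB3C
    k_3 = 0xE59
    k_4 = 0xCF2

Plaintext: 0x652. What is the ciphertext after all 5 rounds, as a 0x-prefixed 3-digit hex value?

s_0 = plaintext = 0x652
s_1 = Round(s_0, k_0) = 0x902
s_2 = Round(s_1, k_1) = 0xC16
s_3 = Round(s_2, k_2) = 0xEB5
s_4 = Round(s_3, k_3) = 0xDAE
s_5 = Round(s_4, k_4) = 0x589

0x589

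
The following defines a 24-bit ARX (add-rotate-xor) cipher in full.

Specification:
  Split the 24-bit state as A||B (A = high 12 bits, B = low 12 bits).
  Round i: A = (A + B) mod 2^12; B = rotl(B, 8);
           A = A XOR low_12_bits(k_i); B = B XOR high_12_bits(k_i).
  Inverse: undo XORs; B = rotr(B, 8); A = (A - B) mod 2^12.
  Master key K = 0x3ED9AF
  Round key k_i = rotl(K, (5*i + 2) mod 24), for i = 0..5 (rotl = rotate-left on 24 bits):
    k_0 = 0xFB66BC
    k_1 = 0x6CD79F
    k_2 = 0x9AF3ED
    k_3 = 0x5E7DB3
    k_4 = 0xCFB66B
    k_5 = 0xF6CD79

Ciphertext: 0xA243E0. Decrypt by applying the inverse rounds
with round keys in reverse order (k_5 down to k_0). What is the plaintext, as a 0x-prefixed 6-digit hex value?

s_0 = ciphertext = 0xA243E0
s_1 = InvRound(s_0, k_5) = 0xE918CC
s_2 = InvRound(s_1, k_4) = 0x586374
s_3 = InvRound(s_2, k_3) = 0xEFF936
s_4 = InvRound(s_3, k_2) = 0x382990
s_5 = InvRound(s_4, k_1) = 0xE3E5DF
s_6 = InvRound(s_5, k_0) = 0x1E869A

0x1E869A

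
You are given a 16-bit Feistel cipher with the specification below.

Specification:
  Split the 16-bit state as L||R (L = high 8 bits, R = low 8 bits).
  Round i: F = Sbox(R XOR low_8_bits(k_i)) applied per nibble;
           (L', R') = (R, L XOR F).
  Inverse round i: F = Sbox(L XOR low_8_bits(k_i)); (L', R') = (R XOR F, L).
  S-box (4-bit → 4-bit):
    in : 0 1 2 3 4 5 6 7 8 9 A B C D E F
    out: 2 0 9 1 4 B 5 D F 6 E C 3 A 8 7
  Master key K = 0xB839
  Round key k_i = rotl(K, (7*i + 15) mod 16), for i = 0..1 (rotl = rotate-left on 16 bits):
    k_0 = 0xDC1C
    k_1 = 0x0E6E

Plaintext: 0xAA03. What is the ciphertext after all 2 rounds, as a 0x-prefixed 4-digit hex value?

s_0 = plaintext = 0xAA03
s_1 = Round(s_0, k_0) = 0x03AD
s_2 = Round(s_1, k_1) = 0xAD32

0xAD32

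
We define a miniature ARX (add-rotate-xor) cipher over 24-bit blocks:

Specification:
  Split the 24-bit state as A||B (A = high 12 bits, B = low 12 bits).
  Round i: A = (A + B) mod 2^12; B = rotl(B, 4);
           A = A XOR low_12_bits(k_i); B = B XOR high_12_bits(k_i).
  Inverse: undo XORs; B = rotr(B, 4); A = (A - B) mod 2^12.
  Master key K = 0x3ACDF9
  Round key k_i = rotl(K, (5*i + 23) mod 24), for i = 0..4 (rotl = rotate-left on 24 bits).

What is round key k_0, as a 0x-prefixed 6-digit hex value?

K = 0x3ACDF9
k_0 = rotl(K, (5*0+23) mod 24) = rotl(K, 23) = 0x9D66FC

0x9D66FC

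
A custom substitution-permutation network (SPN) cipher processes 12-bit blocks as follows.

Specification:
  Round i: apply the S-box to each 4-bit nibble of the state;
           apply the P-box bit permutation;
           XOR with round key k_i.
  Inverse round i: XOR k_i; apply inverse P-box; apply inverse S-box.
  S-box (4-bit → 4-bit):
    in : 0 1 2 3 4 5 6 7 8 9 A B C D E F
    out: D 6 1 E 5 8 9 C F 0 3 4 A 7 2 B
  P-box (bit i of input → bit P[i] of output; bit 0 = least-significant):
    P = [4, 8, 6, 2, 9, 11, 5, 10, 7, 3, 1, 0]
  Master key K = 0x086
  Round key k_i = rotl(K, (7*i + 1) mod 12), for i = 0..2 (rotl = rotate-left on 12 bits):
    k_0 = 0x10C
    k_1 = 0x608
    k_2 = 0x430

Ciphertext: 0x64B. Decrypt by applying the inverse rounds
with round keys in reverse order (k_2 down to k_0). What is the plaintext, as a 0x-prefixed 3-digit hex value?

s_0 = ciphertext = 0x64B
s_1 = InvRound(s_0, k_2) = 0x344
s_2 = InvRound(s_1, k_1) = 0xE53
s_3 = InvRound(s_2, k_0) = 0x3F8

0x3F8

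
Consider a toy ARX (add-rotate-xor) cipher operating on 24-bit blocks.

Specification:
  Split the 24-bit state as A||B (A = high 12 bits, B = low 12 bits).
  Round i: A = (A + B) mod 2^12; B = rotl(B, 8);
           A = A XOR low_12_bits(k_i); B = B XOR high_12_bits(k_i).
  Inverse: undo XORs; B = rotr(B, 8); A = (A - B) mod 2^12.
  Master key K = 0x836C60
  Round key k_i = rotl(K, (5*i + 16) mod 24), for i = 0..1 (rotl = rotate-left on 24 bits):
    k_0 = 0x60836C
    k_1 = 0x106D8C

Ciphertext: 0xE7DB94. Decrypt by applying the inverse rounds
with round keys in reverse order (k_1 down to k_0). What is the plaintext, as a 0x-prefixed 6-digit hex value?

0x77C22F

s_0 = ciphertext = 0xE7DB94
s_1 = InvRound(s_0, k_1) = 0xAC792A
s_2 = InvRound(s_1, k_0) = 0x77C22F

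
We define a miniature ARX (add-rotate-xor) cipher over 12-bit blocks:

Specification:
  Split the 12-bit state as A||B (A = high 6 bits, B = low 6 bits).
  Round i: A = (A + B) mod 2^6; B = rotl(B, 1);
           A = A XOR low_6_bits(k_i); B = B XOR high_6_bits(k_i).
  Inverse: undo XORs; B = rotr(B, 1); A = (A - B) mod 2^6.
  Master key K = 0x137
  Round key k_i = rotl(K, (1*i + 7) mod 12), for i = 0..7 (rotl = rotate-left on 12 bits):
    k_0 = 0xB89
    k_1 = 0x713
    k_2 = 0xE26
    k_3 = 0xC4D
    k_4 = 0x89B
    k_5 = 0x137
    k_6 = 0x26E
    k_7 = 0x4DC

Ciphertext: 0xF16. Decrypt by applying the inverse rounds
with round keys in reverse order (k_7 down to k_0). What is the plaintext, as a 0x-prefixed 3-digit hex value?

0xD64

s_0 = ciphertext = 0xF16
s_1 = InvRound(s_0, k_7) = 0xFA2
s_2 = InvRound(s_1, k_6) = 0x6F5
s_3 = InvRound(s_2, k_5) = 0xD38
s_4 = InvRound(s_3, k_4) = 0x88D
s_5 = InvRound(s_4, k_3) = 0x45E
s_6 = InvRound(s_5, k_2) = 0x913
s_7 = InvRound(s_6, k_1) = 0x427
s_8 = InvRound(s_7, k_0) = 0xD64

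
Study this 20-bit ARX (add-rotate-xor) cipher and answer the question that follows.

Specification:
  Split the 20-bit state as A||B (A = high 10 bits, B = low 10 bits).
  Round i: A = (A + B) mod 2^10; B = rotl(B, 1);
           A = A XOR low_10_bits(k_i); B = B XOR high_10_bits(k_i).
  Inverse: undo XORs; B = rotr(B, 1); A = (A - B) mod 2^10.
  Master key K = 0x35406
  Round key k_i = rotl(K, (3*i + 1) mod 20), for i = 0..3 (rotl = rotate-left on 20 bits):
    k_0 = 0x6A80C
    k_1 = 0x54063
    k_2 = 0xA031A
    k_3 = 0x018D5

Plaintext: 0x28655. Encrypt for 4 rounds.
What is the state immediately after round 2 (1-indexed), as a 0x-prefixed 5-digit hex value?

s_0 = plaintext = 0x28655
s_1 = Round(s_0, k_0) = 0xBE901
s_2 = Round(s_1, k_1) = 0xE6352
s_3 = Round(s_2, k_2) = 0x7C025
s_4 = Round(s_3, k_3) = 0xB004C

0xE6352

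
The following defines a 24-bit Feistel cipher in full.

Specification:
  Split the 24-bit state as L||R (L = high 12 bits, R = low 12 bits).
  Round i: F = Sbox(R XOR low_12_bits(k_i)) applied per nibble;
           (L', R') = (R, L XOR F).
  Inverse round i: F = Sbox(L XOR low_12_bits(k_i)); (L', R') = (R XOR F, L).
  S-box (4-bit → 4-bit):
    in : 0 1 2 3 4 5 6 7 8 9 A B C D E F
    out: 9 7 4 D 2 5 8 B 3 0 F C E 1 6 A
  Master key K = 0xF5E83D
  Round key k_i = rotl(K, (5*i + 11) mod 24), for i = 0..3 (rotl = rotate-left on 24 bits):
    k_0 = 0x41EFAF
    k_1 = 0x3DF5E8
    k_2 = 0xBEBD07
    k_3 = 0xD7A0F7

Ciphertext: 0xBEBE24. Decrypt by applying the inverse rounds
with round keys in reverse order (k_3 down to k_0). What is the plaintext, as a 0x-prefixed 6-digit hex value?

s_0 = ciphertext = 0xBEBE24
s_1 = InvRound(s_0, k_3) = 0x25ABEB
s_2 = InvRound(s_1, k_2) = 0x1BA25A
s_3 = InvRound(s_2, k_1) = 0x00E1BA
s_4 = InvRound(s_3, k_0) = 0xB4D00E

0xB4D00E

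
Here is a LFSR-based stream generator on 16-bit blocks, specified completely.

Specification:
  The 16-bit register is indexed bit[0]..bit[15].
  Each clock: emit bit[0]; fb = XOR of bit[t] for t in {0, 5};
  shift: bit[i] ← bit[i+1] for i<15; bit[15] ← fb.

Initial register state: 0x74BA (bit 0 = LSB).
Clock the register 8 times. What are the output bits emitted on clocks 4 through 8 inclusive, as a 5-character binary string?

reg_0 = 0x74BA
clock 1: out=0, reg = 0xBA5D
clock 2: out=1, reg = 0xDD2E
clock 3: out=0, reg = 0xEE97
clock 4: out=1, reg = 0xF74B
clock 5: out=1, reg = 0xFBA5
clock 6: out=1, reg = 0x7DD2
clock 7: out=0, reg = 0x3EE9
clock 8: out=1, reg = 0x1F74

11101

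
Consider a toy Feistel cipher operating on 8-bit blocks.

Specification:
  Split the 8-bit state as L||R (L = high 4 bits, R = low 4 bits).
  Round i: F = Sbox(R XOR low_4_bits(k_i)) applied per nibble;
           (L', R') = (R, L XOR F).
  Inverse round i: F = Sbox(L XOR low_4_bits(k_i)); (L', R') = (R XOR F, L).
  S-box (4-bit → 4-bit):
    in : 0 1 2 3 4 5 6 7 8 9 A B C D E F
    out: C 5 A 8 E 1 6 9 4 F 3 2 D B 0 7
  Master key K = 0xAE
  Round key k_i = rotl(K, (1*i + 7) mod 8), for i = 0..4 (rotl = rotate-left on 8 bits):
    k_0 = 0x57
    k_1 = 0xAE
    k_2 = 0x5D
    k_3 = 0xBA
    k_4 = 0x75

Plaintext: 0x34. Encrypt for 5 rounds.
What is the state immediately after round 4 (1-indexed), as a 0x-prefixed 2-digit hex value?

s_0 = plaintext = 0x34
s_1 = Round(s_0, k_0) = 0x4B
s_2 = Round(s_1, k_1) = 0xB5
s_3 = Round(s_2, k_2) = 0x5F
s_4 = Round(s_3, k_3) = 0xF4
s_5 = Round(s_4, k_4) = 0x4A

0xF4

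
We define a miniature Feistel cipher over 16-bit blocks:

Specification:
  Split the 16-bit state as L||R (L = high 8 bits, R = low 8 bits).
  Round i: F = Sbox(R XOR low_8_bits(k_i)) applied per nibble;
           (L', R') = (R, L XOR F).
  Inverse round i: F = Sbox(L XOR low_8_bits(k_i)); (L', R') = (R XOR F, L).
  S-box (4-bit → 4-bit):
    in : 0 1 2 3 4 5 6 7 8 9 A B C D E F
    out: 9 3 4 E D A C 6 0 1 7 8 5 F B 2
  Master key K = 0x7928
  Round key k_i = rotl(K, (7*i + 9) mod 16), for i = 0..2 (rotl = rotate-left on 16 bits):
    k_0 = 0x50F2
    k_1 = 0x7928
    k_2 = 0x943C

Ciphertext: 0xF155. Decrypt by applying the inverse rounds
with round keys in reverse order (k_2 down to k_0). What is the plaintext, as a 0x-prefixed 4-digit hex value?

0xDCB5

s_0 = ciphertext = 0xF155
s_1 = InvRound(s_0, k_2) = 0x0AF1
s_2 = InvRound(s_1, k_1) = 0xB50A
s_3 = InvRound(s_2, k_0) = 0xDCB5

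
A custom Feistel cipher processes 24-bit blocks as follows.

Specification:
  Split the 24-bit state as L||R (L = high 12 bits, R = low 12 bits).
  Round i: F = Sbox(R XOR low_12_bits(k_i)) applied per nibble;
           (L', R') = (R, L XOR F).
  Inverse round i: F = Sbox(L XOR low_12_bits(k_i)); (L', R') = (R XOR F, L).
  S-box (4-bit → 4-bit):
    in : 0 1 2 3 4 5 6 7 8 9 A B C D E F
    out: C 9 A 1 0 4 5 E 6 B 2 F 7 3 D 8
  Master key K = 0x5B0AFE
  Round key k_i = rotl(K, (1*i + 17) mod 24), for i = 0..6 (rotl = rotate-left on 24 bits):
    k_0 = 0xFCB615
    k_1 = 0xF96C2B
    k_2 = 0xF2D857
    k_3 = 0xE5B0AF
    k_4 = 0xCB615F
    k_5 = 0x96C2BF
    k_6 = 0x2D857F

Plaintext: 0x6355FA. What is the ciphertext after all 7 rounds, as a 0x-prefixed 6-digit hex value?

0x289542

s_0 = plaintext = 0x6355FA
s_1 = Round(s_0, k_0) = 0x5FA7ED
s_2 = Round(s_1, k_1) = 0x7EDA8F
s_3 = Round(s_2, k_2) = 0xA8FDDB
s_4 = Round(s_3, k_3) = 0xDDB96F
s_5 = Round(s_4, k_4) = 0x96FBC7
s_6 = Round(s_5, k_5) = 0xBC7289
s_7 = Round(s_6, k_6) = 0x289542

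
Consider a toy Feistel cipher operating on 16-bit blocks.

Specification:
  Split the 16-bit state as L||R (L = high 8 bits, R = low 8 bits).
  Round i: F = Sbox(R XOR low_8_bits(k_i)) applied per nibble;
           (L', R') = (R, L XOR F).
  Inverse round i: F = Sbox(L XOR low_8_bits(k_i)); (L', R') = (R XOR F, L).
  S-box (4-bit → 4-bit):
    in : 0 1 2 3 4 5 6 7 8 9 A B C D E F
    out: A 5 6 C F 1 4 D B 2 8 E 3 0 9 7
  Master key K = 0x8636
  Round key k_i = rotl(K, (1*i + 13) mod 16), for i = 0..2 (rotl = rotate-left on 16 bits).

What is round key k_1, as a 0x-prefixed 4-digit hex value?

0xA18D

K = 0x8636
k_0 = rotl(K, (1*0+13) mod 16) = rotl(K, 13) = 0xD0C6
k_1 = rotl(K, (1*1+13) mod 16) = rotl(K, 14) = 0xA18D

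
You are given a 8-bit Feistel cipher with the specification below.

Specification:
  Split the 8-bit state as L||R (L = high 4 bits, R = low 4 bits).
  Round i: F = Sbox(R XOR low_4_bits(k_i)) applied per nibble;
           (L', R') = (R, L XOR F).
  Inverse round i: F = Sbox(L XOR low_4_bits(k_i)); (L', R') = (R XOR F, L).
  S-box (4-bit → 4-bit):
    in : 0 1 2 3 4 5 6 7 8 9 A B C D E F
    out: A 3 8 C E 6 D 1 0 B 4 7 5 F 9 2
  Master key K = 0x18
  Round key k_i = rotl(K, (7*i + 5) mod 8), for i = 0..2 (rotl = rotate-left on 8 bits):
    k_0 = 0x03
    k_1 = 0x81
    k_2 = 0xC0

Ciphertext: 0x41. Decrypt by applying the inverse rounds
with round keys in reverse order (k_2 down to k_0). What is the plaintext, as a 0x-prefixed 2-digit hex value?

0x6D

s_0 = ciphertext = 0x41
s_1 = InvRound(s_0, k_2) = 0xF4
s_2 = InvRound(s_1, k_1) = 0xDF
s_3 = InvRound(s_2, k_0) = 0x6D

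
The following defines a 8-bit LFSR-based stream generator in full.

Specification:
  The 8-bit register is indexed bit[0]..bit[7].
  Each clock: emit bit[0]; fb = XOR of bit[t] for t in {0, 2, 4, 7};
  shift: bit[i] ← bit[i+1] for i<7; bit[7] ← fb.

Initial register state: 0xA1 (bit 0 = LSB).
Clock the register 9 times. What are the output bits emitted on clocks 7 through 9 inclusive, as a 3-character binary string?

reg_0 = 0xA1
clock 1: out=1, reg = 0x50
clock 2: out=0, reg = 0xA8
clock 3: out=0, reg = 0xD4
clock 4: out=0, reg = 0xEA
clock 5: out=0, reg = 0xF5
clock 6: out=1, reg = 0x7A
clock 7: out=0, reg = 0xBD
clock 8: out=1, reg = 0x5E
clock 9: out=0, reg = 0x2F

010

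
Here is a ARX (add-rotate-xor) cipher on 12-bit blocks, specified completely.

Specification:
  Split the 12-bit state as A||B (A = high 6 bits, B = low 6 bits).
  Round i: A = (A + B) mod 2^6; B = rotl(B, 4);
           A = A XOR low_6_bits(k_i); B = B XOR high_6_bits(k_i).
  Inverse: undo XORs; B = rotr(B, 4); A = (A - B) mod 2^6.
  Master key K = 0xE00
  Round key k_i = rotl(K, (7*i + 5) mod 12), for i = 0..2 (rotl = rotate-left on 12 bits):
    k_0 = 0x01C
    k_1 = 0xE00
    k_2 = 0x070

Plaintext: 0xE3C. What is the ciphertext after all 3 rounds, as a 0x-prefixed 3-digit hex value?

s_0 = plaintext = 0xE3C
s_1 = Round(s_0, k_0) = 0xA0F
s_2 = Round(s_1, k_1) = 0xDCB
s_3 = Round(s_2, k_2) = 0xCB3

0xCB3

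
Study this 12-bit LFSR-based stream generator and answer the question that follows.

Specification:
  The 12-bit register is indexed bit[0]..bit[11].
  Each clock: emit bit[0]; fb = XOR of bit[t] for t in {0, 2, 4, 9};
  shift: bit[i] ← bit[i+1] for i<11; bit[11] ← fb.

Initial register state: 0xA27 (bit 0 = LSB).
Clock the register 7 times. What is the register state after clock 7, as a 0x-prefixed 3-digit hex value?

reg_0 = 0xA27
clock 1: out=1, reg = 0xD13
clock 2: out=1, reg = 0x689
clock 3: out=1, reg = 0x344
clock 4: out=0, reg = 0x1A2
clock 5: out=0, reg = 0x0D1
clock 6: out=1, reg = 0x068
clock 7: out=0, reg = 0x034

0x034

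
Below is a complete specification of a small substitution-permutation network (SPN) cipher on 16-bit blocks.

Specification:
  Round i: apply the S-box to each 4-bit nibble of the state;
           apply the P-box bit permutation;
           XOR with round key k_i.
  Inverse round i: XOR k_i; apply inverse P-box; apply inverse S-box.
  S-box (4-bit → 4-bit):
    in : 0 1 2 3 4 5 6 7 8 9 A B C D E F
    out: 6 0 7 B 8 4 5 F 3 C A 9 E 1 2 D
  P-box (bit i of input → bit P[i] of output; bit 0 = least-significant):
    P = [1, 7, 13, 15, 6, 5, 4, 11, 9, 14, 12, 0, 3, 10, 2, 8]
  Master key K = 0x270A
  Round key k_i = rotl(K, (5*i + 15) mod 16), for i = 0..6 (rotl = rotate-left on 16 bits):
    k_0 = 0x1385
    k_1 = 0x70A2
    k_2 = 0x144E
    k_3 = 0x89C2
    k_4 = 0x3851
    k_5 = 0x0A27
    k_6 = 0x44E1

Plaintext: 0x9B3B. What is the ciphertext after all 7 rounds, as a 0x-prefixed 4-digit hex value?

0xDC29

s_0 = plaintext = 0x9B3B
s_1 = Round(s_0, k_0) = 0x98E2
s_2 = Round(s_1, k_1) = 0x1304
s_3 = Round(s_2, k_2) = 0xD67F
s_4 = Round(s_3, k_3) = 0x33B8
s_5 = Round(s_4, k_4) = 0x779A
s_6 = Round(s_5, k_5) = 0xD5BA
s_7 = Round(s_6, k_6) = 0xDC29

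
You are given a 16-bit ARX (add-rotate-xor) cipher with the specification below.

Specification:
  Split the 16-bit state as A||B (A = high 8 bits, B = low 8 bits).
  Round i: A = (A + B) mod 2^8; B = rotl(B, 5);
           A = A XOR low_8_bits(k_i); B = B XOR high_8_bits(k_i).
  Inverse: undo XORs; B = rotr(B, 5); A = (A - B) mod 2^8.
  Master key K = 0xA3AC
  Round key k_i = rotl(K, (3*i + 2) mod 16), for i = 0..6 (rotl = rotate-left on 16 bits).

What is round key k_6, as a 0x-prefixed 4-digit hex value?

K = 0xA3AC
k_0 = rotl(K, (3*0+2) mod 16) = rotl(K, 2) = 0x8EB2
k_1 = rotl(K, (3*1+2) mod 16) = rotl(K, 5) = 0x7594
k_2 = rotl(K, (3*2+2) mod 16) = rotl(K, 8) = 0xACA3
k_3 = rotl(K, (3*3+2) mod 16) = rotl(K, 11) = 0x651D
k_4 = rotl(K, (3*4+2) mod 16) = rotl(K, 14) = 0x28EB
k_5 = rotl(K, (3*5+2) mod 16) = rotl(K, 1) = 0x4759
k_6 = rotl(K, (3*6+2) mod 16) = rotl(K, 4) = 0x3ACA

0x3ACA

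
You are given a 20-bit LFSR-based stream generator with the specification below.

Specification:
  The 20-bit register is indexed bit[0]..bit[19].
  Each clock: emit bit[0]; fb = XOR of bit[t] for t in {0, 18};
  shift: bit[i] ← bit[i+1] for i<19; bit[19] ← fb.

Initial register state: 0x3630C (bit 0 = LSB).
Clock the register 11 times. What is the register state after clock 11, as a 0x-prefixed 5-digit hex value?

reg_0 = 0x3630C
clock 1: out=0, reg = 0x1B186
clock 2: out=0, reg = 0x0D8C3
clock 3: out=1, reg = 0x86C61
clock 4: out=1, reg = 0xC3630
clock 5: out=0, reg = 0xE1B18
clock 6: out=0, reg = 0xF0D8C
clock 7: out=0, reg = 0xF86C6
clock 8: out=0, reg = 0xFC363
clock 9: out=1, reg = 0x7E1B1
clock 10: out=1, reg = 0x3F0D8
clock 11: out=0, reg = 0x1F86C

0x1F86C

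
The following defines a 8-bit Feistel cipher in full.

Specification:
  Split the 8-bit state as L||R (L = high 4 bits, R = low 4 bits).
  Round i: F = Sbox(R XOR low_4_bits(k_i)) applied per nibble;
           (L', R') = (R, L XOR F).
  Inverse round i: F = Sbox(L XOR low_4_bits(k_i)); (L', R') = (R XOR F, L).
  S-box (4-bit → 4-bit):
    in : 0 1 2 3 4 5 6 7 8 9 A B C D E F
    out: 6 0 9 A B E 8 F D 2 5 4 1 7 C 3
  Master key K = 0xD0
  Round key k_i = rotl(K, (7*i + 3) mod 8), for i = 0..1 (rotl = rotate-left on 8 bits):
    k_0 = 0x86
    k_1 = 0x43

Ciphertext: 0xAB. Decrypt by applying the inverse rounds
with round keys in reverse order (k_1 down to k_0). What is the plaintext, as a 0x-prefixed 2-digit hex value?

s_0 = ciphertext = 0xAB
s_1 = InvRound(s_0, k_1) = 0x9A
s_2 = InvRound(s_1, k_0) = 0x99

0x99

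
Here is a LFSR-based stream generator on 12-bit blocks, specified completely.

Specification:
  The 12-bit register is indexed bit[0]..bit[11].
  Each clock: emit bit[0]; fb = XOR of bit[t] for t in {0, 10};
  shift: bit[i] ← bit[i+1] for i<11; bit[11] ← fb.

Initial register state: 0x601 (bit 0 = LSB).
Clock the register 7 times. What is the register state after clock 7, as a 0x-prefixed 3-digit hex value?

0x00C

reg_0 = 0x601
clock 1: out=1, reg = 0x300
clock 2: out=0, reg = 0x180
clock 3: out=0, reg = 0x0C0
clock 4: out=0, reg = 0x060
clock 5: out=0, reg = 0x030
clock 6: out=0, reg = 0x018
clock 7: out=0, reg = 0x00C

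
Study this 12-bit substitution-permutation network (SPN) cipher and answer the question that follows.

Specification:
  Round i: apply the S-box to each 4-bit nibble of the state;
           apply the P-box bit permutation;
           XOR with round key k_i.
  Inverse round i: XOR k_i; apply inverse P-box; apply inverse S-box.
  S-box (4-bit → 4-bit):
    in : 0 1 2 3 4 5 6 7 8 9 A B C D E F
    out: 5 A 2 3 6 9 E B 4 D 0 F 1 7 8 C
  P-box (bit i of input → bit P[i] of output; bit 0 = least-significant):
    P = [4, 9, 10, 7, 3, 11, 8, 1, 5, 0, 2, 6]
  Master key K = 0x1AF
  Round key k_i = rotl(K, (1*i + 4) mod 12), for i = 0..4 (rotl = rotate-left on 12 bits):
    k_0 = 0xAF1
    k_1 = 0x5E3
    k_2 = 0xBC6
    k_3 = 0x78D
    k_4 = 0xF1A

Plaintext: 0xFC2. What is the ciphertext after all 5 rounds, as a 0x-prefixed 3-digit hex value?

s_0 = plaintext = 0xFC2
s_1 = Round(s_0, k_0) = 0x8BD
s_2 = Round(s_1, k_1) = 0xAFD
s_3 = Round(s_2, k_2) = 0xCD4
s_4 = Round(s_3, k_3) = 0x8A5
s_5 = Round(s_4, k_4) = 0xF8E

0xF8E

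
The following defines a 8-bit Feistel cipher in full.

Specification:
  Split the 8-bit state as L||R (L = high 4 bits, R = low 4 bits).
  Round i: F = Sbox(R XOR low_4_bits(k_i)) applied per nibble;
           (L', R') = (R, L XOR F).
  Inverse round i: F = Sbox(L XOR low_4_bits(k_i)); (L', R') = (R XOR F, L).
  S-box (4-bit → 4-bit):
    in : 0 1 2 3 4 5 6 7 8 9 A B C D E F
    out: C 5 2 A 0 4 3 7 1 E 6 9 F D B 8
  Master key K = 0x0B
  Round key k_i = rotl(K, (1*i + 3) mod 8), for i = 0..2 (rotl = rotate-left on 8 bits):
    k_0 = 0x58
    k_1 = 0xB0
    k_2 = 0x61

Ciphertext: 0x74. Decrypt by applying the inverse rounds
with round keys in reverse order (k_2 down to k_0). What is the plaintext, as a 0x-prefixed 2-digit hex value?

0x60

s_0 = ciphertext = 0x74
s_1 = InvRound(s_0, k_2) = 0x77
s_2 = InvRound(s_1, k_1) = 0x07
s_3 = InvRound(s_2, k_0) = 0x60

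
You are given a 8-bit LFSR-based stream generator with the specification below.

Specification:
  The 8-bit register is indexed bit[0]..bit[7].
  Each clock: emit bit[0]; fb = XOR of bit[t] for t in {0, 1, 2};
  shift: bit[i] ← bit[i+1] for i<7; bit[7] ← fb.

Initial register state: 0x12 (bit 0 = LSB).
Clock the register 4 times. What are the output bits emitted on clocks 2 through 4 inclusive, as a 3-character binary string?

reg_0 = 0x12
clock 1: out=0, reg = 0x89
clock 2: out=1, reg = 0xC4
clock 3: out=0, reg = 0xE2
clock 4: out=0, reg = 0xF1

100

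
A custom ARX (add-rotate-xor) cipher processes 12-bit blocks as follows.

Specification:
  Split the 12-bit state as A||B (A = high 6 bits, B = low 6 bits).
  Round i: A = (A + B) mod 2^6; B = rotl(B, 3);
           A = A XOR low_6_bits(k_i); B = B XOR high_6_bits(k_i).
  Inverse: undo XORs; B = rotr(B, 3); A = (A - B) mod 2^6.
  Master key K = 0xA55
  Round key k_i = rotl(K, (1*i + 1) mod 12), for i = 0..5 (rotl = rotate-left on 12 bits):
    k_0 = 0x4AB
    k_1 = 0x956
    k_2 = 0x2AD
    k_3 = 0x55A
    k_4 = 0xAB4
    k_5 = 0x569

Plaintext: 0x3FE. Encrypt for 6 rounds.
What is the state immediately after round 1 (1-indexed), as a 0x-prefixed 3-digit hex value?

s_0 = plaintext = 0x3FE
s_1 = Round(s_0, k_0) = 0x9A5
s_2 = Round(s_1, k_1) = 0x749
s_3 = Round(s_2, k_2) = 0x2C3
s_4 = Round(s_3, k_3) = 0x50D
s_5 = Round(s_4, k_4) = 0x543
s_6 = Round(s_5, k_5) = 0xC4D

0x9A5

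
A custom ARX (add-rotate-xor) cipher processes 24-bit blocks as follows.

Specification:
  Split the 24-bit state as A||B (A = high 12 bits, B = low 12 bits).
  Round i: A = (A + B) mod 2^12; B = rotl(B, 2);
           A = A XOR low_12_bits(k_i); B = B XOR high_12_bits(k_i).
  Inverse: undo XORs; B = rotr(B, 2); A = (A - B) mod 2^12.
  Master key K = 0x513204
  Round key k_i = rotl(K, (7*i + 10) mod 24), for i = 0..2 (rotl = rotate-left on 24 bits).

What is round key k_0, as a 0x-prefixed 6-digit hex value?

K = 0x513204
k_0 = rotl(K, (7*0+10) mod 24) = rotl(K, 10) = 0xC81144

0xC81144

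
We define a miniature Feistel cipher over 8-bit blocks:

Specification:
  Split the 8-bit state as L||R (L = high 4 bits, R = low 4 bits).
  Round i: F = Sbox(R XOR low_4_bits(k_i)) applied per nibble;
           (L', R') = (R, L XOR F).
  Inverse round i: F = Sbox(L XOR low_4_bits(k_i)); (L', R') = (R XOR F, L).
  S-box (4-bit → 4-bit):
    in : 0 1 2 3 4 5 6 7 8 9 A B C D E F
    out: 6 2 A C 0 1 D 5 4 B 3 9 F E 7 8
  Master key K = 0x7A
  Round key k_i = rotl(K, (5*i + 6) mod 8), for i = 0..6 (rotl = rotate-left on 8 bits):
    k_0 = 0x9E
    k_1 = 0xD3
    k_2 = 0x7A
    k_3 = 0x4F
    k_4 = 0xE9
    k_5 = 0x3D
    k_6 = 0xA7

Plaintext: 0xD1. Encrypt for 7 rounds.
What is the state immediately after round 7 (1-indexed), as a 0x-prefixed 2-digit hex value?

0x54

s_0 = plaintext = 0xD1
s_1 = Round(s_0, k_0) = 0x15
s_2 = Round(s_1, k_1) = 0x5C
s_3 = Round(s_2, k_2) = 0xC8
s_4 = Round(s_3, k_3) = 0x89
s_5 = Round(s_4, k_4) = 0x9E
s_6 = Round(s_5, k_5) = 0xE5
s_7 = Round(s_6, k_6) = 0x54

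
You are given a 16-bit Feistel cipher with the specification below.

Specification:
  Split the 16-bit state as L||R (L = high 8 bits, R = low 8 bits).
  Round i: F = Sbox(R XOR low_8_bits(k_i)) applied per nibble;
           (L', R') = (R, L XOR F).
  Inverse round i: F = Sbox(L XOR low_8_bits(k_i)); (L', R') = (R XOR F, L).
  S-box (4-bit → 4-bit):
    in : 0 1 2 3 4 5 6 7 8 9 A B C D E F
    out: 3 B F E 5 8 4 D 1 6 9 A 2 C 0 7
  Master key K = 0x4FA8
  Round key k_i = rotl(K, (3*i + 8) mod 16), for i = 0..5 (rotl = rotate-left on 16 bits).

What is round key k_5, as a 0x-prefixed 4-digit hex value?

K = 0x4FA8
k_0 = rotl(K, (3*0+8) mod 16) = rotl(K, 8) = 0xA84F
k_1 = rotl(K, (3*1+8) mod 16) = rotl(K, 11) = 0x427D
k_2 = rotl(K, (3*2+8) mod 16) = rotl(K, 14) = 0x13EA
k_3 = rotl(K, (3*3+8) mod 16) = rotl(K, 1) = 0x9F50
k_4 = rotl(K, (3*4+8) mod 16) = rotl(K, 4) = 0xFA84
k_5 = rotl(K, (3*5+8) mod 16) = rotl(K, 7) = 0xD427

0xD427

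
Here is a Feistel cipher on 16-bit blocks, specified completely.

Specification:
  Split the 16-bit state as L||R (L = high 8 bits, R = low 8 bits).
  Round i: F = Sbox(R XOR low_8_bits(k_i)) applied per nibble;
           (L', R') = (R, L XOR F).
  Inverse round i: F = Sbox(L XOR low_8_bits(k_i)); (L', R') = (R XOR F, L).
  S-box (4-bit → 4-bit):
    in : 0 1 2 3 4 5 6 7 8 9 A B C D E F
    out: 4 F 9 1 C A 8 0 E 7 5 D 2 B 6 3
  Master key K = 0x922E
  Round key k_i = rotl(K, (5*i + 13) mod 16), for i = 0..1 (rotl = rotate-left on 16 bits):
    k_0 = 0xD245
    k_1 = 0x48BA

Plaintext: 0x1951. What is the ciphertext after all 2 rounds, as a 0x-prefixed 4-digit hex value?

0xE5F2

s_0 = plaintext = 0x1951
s_1 = Round(s_0, k_0) = 0x51E5
s_2 = Round(s_1, k_1) = 0xE5F2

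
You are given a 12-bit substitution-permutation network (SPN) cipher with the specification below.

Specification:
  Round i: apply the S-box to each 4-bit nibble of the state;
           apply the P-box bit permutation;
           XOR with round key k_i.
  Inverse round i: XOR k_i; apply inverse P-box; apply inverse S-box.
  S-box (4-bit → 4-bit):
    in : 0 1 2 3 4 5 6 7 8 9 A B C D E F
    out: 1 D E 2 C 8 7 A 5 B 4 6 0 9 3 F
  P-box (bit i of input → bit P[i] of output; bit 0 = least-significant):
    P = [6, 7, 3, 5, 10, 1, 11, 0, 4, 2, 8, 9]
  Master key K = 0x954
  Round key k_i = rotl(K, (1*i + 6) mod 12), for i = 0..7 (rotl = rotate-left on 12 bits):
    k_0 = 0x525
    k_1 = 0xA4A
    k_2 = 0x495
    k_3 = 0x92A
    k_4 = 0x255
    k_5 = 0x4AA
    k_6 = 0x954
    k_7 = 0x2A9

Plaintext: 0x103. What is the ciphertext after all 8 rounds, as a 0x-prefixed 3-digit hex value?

0xA3F

s_0 = plaintext = 0x103
s_1 = Round(s_0, k_0) = 0x2B5
s_2 = Round(s_1, k_1) = 0x16C
s_3 = Round(s_2, k_2) = 0xB87
s_4 = Round(s_3, k_3) = 0x48E
s_5 = Round(s_4, k_4) = 0xD95
s_6 = Round(s_5, k_5) = 0x299
s_7 = Round(s_6, k_6) = 0xEB3
s_8 = Round(s_7, k_7) = 0xA3F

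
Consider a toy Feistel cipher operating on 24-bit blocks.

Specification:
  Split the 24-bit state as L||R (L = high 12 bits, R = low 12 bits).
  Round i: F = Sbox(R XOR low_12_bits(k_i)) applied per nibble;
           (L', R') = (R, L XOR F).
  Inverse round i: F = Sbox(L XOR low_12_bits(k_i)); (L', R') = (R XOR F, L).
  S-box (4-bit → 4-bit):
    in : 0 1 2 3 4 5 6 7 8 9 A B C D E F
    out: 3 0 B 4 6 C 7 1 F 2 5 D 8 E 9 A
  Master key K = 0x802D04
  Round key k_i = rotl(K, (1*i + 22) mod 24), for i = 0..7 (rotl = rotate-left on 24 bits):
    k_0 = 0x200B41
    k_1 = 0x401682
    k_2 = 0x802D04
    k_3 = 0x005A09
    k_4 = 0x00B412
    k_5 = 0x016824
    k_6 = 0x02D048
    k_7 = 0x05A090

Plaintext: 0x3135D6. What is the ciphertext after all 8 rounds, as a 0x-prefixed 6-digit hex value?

0x37178C

s_0 = plaintext = 0x3135D6
s_1 = Round(s_0, k_0) = 0x5D6A32
s_2 = Round(s_1, k_1) = 0xA32D05
s_3 = Round(s_2, k_2) = 0xD05902
s_4 = Round(s_3, k_3) = 0x902938
s_5 = Round(s_4, k_4) = 0x9387B7
s_6 = Round(s_5, k_5) = 0x7B731C
s_7 = Round(s_6, k_6) = 0x31C371
s_8 = Round(s_7, k_7) = 0x37178C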